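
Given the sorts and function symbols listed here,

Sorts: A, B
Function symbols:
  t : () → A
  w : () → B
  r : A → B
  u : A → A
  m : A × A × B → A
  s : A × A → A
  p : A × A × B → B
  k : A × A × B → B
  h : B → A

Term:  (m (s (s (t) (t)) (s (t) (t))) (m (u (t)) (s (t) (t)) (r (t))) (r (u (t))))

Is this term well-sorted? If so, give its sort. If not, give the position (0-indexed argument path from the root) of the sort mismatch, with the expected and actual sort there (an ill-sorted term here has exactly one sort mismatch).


well-sorted; sort = A

      (t) : A
      (t) : A
    (s (t) (t)) : A
      (t) : A
      (t) : A
    (s (t) (t)) : A
  (s (s (t) (t)) (s (t) (t))) : A
      (t) : A
    (u (t)) : A
      (t) : A
      (t) : A
    (s (t) (t)) : A
      (t) : A
    (r (t)) : B
  (m (u (t)) (s (t) (t)) (r (t))) : A
      (t) : A
    (u (t)) : A
  (r (u (t))) : B
(m (s (s (t) (t)) (s (t) (t))) (m (u (t)) (s (t) (t)) (r (t))) (r (u (t)))) : A


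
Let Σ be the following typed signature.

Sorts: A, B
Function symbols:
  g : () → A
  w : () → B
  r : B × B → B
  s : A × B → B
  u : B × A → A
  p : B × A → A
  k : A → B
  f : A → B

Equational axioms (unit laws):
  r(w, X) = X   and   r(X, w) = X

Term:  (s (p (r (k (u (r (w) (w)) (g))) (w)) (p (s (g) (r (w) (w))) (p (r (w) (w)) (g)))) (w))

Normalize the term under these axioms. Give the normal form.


1. (s (p (r (k (u (r (w) (w)) (g))) (w)) (p (s (g) (r (w) (w))) (p (r (w) (w)) (g)))) (w))  →  (s (p (k (u (r (w) (w)) (g))) (p (s (g) (r (w) (w))) (p (r (w) (w)) (g)))) (w))
2. (s (p (k (u (r (w) (w)) (g))) (p (s (g) (r (w) (w))) (p (r (w) (w)) (g)))) (w))  →  (s (p (k (u (w) (g))) (p (s (g) (r (w) (w))) (p (r (w) (w)) (g)))) (w))
3. (s (p (k (u (w) (g))) (p (s (g) (r (w) (w))) (p (r (w) (w)) (g)))) (w))  →  (s (p (k (u (w) (g))) (p (s (g) (w)) (p (r (w) (w)) (g)))) (w))
4. (s (p (k (u (w) (g))) (p (s (g) (w)) (p (r (w) (w)) (g)))) (w))  →  (s (p (k (u (w) (g))) (p (s (g) (w)) (p (w) (g)))) (w))

normal form = (s (p (k (u (w) (g))) (p (s (g) (w)) (p (w) (g)))) (w))


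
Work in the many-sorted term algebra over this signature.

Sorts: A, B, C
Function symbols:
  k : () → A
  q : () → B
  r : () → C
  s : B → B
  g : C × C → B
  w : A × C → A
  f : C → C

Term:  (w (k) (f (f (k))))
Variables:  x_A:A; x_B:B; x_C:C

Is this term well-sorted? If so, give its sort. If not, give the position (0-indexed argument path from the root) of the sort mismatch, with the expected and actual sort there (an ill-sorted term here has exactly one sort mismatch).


ill-sorted at position [1, 0, 0]: expected C, got A

  (k) : A
      (k) : A
    (f (k)) : ✗ arg 0 at [1, 0, 0] has sort A, expected C


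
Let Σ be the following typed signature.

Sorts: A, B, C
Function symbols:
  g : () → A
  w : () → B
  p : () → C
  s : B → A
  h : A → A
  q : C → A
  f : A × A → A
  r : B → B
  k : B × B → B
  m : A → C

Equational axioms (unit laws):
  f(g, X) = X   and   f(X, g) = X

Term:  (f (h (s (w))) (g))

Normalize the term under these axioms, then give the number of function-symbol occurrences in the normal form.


1. (f (h (s (w))) (g))  →  (h (s (w)))
normal form: (h (s (w)))

size = 3


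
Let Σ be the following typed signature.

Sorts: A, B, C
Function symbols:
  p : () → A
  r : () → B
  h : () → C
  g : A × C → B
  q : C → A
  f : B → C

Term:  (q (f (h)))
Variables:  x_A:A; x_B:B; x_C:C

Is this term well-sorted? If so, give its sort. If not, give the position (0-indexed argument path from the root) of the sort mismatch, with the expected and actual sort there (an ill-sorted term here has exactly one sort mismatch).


ill-sorted at position [0, 0]: expected B, got C

    (h) : C
  (f (h)) : ✗ arg 0 at [0, 0] has sort C, expected B


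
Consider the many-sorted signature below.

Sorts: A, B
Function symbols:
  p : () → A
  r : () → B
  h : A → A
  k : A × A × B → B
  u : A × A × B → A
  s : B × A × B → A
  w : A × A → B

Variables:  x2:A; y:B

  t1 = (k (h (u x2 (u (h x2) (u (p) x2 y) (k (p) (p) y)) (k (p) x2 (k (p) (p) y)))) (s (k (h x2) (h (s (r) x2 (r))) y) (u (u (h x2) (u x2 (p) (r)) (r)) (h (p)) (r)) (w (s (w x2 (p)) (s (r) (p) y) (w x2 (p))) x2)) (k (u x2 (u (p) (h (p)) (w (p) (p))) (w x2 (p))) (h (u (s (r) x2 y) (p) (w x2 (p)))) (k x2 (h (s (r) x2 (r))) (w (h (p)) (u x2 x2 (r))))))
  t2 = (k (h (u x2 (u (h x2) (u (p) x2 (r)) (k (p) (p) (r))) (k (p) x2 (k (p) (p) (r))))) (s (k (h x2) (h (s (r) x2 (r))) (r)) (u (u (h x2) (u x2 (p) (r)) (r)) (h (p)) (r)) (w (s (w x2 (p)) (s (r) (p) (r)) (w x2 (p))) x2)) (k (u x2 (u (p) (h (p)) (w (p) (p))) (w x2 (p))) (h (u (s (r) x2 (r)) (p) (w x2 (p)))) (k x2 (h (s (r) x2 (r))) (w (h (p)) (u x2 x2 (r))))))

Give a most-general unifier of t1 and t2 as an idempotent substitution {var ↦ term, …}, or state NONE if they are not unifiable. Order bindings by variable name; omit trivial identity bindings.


{y ↦ (r)}


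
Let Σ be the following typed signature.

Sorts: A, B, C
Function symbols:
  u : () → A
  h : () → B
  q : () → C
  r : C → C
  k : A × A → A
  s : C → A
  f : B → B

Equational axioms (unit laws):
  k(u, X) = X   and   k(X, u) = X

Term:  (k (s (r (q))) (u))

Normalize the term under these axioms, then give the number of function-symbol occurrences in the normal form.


size = 3

1. (k (s (r (q))) (u))  →  (s (r (q)))
normal form: (s (r (q)))


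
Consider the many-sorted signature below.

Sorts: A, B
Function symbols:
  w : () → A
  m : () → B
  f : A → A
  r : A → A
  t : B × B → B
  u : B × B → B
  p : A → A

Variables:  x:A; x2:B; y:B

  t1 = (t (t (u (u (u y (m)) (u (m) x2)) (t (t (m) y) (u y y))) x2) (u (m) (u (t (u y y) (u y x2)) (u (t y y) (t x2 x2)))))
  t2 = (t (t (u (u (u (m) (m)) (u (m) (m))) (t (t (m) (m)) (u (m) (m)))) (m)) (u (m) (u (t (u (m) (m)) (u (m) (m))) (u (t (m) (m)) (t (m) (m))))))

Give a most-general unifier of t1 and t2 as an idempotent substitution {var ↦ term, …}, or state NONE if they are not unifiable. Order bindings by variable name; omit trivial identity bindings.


{x2 ↦ (m), y ↦ (m)}


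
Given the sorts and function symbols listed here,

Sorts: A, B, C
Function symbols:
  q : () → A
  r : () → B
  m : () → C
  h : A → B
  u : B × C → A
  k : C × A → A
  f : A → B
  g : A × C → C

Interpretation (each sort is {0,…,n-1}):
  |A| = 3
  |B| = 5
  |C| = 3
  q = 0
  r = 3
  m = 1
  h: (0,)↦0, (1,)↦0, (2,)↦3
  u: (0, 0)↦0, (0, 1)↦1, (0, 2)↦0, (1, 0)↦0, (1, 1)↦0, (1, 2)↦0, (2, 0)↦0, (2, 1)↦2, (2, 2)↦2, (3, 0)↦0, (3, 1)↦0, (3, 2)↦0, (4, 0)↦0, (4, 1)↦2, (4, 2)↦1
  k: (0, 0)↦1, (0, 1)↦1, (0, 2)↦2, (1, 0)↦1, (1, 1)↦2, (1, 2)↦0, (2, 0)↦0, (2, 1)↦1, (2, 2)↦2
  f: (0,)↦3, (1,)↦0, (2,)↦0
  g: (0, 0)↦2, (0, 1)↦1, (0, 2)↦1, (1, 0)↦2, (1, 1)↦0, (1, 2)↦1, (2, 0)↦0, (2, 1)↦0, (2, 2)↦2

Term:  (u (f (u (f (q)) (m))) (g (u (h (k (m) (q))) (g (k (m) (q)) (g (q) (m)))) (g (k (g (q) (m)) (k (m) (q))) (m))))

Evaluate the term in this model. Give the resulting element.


value = 0

  q = 0
  (f (q)) = f(0,) = 3
  m = 1
  (u (f (q)) (m)) = u(3, 1) = 0
  (f (u (f (q)) (m))) = f(0,) = 3
  m = 1
  q = 0
  (k (m) (q)) = k(1, 0) = 1
  (h (k (m) (q))) = h(1,) = 0
  m = 1
  q = 0
  (k (m) (q)) = k(1, 0) = 1
  q = 0
  m = 1
  (g (q) (m)) = g(0, 1) = 1
  (g (k (m) (q)) (g (q) (m))) = g(1, 1) = 0
  (u (h (k (m) (q))) (g (k (m) (q)) (g (q) (m)))) = u(0, 0) = 0
  q = 0
  m = 1
  (g (q) (m)) = g(0, 1) = 1
  m = 1
  q = 0
  (k (m) (q)) = k(1, 0) = 1
  (k (g (q) (m)) (k (m) (q))) = k(1, 1) = 2
  m = 1
  (g (k (g (q) (m)) (k (m) (q))) (m)) = g(2, 1) = 0
  (g (u (h (k (m) (q))) (g (k (m) (q)) (g (q) (m)))) (g (k (g (q) (m)) (k (m) (q))) (m))) = g(0, 0) = 2
  (u (f (u (f (q)) (m))) (g (u (h (k (m) (q))) (g (k (m) (q)) (g (q) (m)))) (g (k (g (q) (m)) (k (m) (q))) (m)))) = u(3, 2) = 0


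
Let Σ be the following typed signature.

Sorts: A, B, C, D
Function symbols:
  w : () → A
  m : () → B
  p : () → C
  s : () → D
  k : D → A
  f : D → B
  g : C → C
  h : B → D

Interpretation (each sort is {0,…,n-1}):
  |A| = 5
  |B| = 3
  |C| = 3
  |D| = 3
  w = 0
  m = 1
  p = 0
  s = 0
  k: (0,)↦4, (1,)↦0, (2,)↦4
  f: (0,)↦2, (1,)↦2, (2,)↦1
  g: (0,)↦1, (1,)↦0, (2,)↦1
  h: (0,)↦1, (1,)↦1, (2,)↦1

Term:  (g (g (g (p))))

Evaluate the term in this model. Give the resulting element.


  p = 0
  (g (p)) = g(0,) = 1
  (g (g (p))) = g(1,) = 0
  (g (g (g (p)))) = g(0,) = 1

value = 1


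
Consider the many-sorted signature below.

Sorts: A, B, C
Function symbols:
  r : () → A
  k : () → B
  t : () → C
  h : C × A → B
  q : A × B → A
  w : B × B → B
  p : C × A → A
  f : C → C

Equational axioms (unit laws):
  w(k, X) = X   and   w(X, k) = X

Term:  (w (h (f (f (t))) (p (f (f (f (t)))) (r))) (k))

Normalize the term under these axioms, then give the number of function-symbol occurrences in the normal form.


1. (w (h (f (f (t))) (p (f (f (f (t)))) (r))) (k))  →  (h (f (f (t))) (p (f (f (f (t)))) (r)))
normal form: (h (f (f (t))) (p (f (f (f (t)))) (r)))

size = 10


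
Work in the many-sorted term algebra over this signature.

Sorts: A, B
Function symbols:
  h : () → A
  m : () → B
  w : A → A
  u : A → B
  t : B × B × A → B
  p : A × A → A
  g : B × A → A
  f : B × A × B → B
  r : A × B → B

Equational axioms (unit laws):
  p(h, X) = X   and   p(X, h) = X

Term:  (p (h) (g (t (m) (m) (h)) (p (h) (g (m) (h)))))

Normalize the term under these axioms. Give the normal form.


1. (p (h) (g (t (m) (m) (h)) (p (h) (g (m) (h)))))  →  (g (t (m) (m) (h)) (p (h) (g (m) (h))))
2. (g (t (m) (m) (h)) (p (h) (g (m) (h))))  →  (g (t (m) (m) (h)) (g (m) (h)))

normal form = (g (t (m) (m) (h)) (g (m) (h)))


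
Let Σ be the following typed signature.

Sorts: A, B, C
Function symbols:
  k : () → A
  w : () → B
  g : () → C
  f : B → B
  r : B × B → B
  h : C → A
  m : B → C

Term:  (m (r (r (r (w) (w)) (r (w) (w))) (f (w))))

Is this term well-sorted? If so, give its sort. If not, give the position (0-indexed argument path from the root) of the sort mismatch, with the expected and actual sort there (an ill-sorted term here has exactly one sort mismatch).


        (w) : B
        (w) : B
      (r (w) (w)) : B
        (w) : B
        (w) : B
      (r (w) (w)) : B
    (r (r (w) (w)) (r (w) (w))) : B
      (w) : B
    (f (w)) : B
  (r (r (r (w) (w)) (r (w) (w))) (f (w))) : B
(m (r (r (r (w) (w)) (r (w) (w))) (f (w)))) : C

well-sorted; sort = C


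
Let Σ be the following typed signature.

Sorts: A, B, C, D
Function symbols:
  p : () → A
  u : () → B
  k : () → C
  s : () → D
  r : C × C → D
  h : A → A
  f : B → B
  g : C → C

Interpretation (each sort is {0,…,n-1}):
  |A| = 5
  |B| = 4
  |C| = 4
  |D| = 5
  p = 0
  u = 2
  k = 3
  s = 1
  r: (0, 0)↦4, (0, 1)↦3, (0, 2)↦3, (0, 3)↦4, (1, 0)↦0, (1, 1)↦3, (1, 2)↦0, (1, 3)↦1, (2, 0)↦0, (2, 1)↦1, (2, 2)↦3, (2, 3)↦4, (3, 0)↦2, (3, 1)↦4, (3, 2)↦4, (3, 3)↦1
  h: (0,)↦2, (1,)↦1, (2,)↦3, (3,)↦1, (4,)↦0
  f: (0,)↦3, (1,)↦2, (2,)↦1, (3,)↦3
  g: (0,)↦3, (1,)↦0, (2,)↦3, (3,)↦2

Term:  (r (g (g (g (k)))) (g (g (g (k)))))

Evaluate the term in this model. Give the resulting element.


  k = 3
  (g (k)) = g(3,) = 2
  (g (g (k))) = g(2,) = 3
  (g (g (g (k)))) = g(3,) = 2
  k = 3
  (g (k)) = g(3,) = 2
  (g (g (k))) = g(2,) = 3
  (g (g (g (k)))) = g(3,) = 2
  (r (g (g (g (k)))) (g (g (g (k))))) = r(2, 2) = 3

value = 3


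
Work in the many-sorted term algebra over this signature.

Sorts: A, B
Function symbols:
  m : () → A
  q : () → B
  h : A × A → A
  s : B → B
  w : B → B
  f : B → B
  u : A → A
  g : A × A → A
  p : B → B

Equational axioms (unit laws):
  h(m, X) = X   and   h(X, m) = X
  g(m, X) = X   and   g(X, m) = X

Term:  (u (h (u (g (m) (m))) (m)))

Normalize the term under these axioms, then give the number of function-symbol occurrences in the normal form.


1. (u (h (u (g (m) (m))) (m)))  →  (u (u (g (m) (m))))
2. (u (u (g (m) (m))))  →  (u (u (m)))
normal form: (u (u (m)))

size = 3


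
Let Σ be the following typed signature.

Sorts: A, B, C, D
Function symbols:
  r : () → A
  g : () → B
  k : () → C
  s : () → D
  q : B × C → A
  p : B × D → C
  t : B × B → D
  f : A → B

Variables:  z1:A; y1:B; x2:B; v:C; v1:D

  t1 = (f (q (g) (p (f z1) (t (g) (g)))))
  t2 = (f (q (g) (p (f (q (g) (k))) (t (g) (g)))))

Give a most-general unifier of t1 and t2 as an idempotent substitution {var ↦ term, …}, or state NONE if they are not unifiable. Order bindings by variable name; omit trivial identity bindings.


{z1 ↦ (q (g) (k))}


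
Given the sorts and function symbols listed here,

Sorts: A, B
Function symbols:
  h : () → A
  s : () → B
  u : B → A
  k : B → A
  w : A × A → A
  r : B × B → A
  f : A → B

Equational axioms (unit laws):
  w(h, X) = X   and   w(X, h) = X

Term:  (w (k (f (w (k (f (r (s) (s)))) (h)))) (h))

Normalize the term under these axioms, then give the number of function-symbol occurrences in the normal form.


size = 7

1. (w (k (f (w (k (f (r (s) (s)))) (h)))) (h))  →  (k (f (w (k (f (r (s) (s)))) (h))))
2. (k (f (w (k (f (r (s) (s)))) (h))))  →  (k (f (k (f (r (s) (s))))))
normal form: (k (f (k (f (r (s) (s))))))


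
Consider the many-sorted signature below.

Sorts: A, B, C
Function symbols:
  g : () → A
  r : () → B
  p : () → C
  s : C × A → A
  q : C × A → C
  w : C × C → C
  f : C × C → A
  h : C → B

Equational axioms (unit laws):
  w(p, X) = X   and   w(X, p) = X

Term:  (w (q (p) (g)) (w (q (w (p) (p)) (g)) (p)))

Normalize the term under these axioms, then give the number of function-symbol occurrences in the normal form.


size = 7

1. (w (q (p) (g)) (w (q (w (p) (p)) (g)) (p)))  →  (w (q (p) (g)) (q (w (p) (p)) (g)))
2. (w (q (p) (g)) (q (w (p) (p)) (g)))  →  (w (q (p) (g)) (q (p) (g)))
normal form: (w (q (p) (g)) (q (p) (g)))


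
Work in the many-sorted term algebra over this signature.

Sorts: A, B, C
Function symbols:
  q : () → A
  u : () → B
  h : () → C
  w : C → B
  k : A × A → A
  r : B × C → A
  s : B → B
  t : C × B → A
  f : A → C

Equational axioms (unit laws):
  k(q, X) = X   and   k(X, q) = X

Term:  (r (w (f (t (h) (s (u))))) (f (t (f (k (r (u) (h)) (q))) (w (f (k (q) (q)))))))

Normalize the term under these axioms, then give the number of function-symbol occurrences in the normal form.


size = 16

1. (r (w (f (t (h) (s (u))))) (f (t (f (k (r (u) (h)) (q))) (w (f (k (q) (q)))))))  →  (r (w (f (t (h) (s (u))))) (f (t (f (r (u) (h))) (w (f (k (q) (q)))))))
2. (r (w (f (t (h) (s (u))))) (f (t (f (r (u) (h))) (w (f (k (q) (q)))))))  →  (r (w (f (t (h) (s (u))))) (f (t (f (r (u) (h))) (w (f (q))))))
normal form: (r (w (f (t (h) (s (u))))) (f (t (f (r (u) (h))) (w (f (q))))))


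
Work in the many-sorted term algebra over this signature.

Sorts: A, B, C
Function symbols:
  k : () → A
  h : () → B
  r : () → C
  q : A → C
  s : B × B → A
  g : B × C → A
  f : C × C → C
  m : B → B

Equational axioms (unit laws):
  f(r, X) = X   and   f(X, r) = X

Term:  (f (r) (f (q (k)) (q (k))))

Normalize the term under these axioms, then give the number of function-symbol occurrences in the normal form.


size = 5

1. (f (r) (f (q (k)) (q (k))))  →  (f (q (k)) (q (k)))
normal form: (f (q (k)) (q (k)))


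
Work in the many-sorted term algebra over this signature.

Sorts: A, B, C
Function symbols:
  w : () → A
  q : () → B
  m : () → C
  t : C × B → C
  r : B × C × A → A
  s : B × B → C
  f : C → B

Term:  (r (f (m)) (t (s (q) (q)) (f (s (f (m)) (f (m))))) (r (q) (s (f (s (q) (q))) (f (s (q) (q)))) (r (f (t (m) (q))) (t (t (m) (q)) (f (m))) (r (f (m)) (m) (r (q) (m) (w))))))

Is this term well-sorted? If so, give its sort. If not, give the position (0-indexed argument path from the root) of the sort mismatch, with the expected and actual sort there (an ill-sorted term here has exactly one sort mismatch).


    (m) : C
  (f (m)) : B
      (q) : B
      (q) : B
    (s (q) (q)) : C
          (m) : C
        (f (m)) : B
          (m) : C
        (f (m)) : B
      (s (f (m)) (f (m))) : C
    (f (s (f (m)) (f (m)))) : B
  (t (s (q) (q)) (f (s (f (m)) (f (m))))) : C
    (q) : B
          (q) : B
          (q) : B
        (s (q) (q)) : C
      (f (s (q) (q))) : B
          (q) : B
          (q) : B
        (s (q) (q)) : C
      (f (s (q) (q))) : B
    (s (f (s (q) (q))) (f (s (q) (q)))) : C
          (m) : C
          (q) : B
        (t (m) (q)) : C
      (f (t (m) (q))) : B
          (m) : C
          (q) : B
        (t (m) (q)) : C
          (m) : C
        (f (m)) : B
      (t (t (m) (q)) (f (m))) : C
          (m) : C
        (f (m)) : B
        (m) : C
          (q) : B
          (m) : C
          (w) : A
        (r (q) (m) (w)) : A
      (r (f (m)) (m) (r (q) (m) (w))) : A
    (r (f (t (m) (q))) (t (t (m) (q)) (f (m))) (r (f (m)) (m) (r (q) (m) (w)))) : A
  (r (q) (s (f (s (q) (q))) (f (s (q) (q)))) (r (f (t (m) (q))) (t (t (m) (q)) (f (m))) (r (f (m)) (m) (r (q) (m) (w))))) : A
(r (f (m)) (t (s (q) (q)) (f (s (f (m)) (f (m))))) (r (q) (s (f (s (q) (q))) (f (s (q) (q)))) (r (f (t (m) (q))) (t (t (m) (q)) (f (m))) (r (f (m)) (m) (r (q) (m) (w)))))) : A

well-sorted; sort = A


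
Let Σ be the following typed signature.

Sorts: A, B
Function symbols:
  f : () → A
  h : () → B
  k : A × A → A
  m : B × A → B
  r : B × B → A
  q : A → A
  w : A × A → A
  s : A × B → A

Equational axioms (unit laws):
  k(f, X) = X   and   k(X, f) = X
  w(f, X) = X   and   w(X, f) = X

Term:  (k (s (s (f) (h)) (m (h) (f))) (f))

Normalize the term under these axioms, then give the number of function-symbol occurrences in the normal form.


size = 7

1. (k (s (s (f) (h)) (m (h) (f))) (f))  →  (s (s (f) (h)) (m (h) (f)))
normal form: (s (s (f) (h)) (m (h) (f)))


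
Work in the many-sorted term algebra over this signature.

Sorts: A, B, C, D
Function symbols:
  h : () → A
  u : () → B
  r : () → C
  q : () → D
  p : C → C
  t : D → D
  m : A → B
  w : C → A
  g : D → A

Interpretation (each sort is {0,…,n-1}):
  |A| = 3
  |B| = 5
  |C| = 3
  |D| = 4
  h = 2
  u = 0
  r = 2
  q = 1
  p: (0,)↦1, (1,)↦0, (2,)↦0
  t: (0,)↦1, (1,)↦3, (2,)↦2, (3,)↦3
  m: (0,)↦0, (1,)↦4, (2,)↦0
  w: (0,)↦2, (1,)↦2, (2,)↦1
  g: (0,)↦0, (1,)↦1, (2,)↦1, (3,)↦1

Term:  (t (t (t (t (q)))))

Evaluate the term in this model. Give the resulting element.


value = 3

  q = 1
  (t (q)) = t(1,) = 3
  (t (t (q))) = t(3,) = 3
  (t (t (t (q)))) = t(3,) = 3
  (t (t (t (t (q))))) = t(3,) = 3


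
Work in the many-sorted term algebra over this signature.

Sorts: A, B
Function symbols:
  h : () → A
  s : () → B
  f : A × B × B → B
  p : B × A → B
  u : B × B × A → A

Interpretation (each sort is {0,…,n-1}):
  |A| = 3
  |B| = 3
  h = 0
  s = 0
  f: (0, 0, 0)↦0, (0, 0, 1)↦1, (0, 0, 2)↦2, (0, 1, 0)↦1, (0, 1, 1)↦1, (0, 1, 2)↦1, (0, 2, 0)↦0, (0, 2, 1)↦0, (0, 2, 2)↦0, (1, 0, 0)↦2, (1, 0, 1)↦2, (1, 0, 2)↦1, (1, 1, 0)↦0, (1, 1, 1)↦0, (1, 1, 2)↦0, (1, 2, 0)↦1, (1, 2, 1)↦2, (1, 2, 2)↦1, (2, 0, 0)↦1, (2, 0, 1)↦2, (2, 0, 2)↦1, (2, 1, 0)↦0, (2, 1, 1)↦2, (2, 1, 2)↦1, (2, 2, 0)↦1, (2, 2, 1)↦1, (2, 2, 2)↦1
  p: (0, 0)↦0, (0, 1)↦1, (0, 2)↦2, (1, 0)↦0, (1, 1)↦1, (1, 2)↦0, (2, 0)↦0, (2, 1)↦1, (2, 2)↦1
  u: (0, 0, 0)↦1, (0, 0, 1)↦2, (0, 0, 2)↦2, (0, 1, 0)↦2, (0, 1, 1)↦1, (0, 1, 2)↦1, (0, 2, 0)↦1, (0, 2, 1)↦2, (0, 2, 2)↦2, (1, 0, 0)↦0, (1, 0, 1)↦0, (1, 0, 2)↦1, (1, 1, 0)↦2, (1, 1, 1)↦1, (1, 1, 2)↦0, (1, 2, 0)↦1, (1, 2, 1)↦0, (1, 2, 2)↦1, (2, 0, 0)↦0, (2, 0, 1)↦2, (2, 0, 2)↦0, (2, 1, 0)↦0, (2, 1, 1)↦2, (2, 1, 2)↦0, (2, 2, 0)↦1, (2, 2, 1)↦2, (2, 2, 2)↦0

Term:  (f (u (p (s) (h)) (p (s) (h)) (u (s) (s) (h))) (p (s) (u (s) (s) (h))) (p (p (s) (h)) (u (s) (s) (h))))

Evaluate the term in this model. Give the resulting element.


value = 2

  s = 0
  h = 0
  (p (s) (h)) = p(0, 0) = 0
  s = 0
  h = 0
  (p (s) (h)) = p(0, 0) = 0
  s = 0
  s = 0
  h = 0
  (u (s) (s) (h)) = u(0, 0, 0) = 1
  (u (p (s) (h)) (p (s) (h)) (u (s) (s) (h))) = u(0, 0, 1) = 2
  s = 0
  s = 0
  s = 0
  h = 0
  (u (s) (s) (h)) = u(0, 0, 0) = 1
  (p (s) (u (s) (s) (h))) = p(0, 1) = 1
  s = 0
  h = 0
  (p (s) (h)) = p(0, 0) = 0
  s = 0
  s = 0
  h = 0
  (u (s) (s) (h)) = u(0, 0, 0) = 1
  (p (p (s) (h)) (u (s) (s) (h))) = p(0, 1) = 1
  (f (u (p (s) (h)) (p (s) (h)) (u (s) (s) (h))) (p (s) (u (s) (s) (h))) (p (p (s) (h)) (u (s) (s) (h)))) = f(2, 1, 1) = 2


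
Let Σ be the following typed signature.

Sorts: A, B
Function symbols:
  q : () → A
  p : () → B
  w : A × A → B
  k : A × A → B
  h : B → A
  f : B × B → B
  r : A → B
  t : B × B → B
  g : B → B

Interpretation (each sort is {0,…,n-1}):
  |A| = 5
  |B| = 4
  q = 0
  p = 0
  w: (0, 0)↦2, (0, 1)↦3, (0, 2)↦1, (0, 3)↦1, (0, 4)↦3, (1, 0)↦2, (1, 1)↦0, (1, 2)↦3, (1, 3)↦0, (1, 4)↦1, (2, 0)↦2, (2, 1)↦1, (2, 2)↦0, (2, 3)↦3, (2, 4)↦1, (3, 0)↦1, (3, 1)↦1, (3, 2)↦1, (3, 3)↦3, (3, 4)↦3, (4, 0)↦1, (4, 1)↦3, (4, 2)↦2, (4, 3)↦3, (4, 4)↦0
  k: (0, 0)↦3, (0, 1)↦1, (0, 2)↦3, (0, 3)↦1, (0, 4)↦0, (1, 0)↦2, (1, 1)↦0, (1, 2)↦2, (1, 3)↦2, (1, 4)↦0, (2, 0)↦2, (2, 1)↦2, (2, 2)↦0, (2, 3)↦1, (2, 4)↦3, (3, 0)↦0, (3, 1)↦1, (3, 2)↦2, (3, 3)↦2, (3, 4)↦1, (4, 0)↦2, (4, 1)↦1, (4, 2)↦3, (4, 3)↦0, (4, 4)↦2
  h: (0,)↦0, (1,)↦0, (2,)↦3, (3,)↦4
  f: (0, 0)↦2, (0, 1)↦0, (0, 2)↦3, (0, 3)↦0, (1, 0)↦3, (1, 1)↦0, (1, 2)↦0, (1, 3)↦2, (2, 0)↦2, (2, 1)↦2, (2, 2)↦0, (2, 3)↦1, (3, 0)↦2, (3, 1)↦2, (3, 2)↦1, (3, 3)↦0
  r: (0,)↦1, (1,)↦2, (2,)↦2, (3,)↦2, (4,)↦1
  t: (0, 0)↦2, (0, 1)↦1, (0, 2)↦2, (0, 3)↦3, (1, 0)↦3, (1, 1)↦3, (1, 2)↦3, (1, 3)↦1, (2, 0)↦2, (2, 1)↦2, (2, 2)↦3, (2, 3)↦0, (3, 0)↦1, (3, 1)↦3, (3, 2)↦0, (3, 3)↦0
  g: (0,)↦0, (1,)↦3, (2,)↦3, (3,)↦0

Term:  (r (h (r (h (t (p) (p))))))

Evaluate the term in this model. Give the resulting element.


  p = 0
  p = 0
  (t (p) (p)) = t(0, 0) = 2
  (h (t (p) (p))) = h(2,) = 3
  (r (h (t (p) (p)))) = r(3,) = 2
  (h (r (h (t (p) (p))))) = h(2,) = 3
  (r (h (r (h (t (p) (p)))))) = r(3,) = 2

value = 2


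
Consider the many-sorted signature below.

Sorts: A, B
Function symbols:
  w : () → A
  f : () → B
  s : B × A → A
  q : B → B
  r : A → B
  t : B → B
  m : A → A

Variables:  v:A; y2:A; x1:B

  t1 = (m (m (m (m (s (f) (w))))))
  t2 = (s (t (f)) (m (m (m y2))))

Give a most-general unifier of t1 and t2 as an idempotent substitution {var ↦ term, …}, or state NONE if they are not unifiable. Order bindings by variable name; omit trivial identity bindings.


head clash or occurs-check failure — not unifiable

NONE (not unifiable)


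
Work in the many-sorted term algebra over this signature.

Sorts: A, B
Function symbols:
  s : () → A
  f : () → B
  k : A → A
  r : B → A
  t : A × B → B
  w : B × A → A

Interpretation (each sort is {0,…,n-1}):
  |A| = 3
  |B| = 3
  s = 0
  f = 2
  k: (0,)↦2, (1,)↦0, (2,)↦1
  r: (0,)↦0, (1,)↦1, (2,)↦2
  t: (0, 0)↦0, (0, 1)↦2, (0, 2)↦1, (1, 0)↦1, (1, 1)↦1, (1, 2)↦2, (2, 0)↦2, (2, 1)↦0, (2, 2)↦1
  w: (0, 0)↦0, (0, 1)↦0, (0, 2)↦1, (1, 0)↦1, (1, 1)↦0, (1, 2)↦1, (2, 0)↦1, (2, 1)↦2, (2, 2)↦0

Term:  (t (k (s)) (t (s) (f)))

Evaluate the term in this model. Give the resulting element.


  s = 0
  (k (s)) = k(0,) = 2
  s = 0
  f = 2
  (t (s) (f)) = t(0, 2) = 1
  (t (k (s)) (t (s) (f))) = t(2, 1) = 0

value = 0


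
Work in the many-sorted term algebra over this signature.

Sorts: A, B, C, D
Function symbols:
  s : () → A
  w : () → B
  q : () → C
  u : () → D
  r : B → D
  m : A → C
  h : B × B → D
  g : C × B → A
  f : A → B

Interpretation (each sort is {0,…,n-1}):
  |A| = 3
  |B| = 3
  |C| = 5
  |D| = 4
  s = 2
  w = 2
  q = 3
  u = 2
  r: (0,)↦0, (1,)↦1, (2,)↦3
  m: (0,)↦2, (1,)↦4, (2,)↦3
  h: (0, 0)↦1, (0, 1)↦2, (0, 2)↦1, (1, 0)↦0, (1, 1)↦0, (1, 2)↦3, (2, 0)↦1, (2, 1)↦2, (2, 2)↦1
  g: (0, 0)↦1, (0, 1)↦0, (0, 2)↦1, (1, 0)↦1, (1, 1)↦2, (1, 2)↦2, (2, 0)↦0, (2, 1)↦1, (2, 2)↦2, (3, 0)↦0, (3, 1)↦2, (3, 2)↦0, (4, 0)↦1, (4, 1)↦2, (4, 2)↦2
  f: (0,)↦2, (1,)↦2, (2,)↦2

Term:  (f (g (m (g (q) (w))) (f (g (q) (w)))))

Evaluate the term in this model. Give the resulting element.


  q = 3
  w = 2
  (g (q) (w)) = g(3, 2) = 0
  (m (g (q) (w))) = m(0,) = 2
  q = 3
  w = 2
  (g (q) (w)) = g(3, 2) = 0
  (f (g (q) (w))) = f(0,) = 2
  (g (m (g (q) (w))) (f (g (q) (w)))) = g(2, 2) = 2
  (f (g (m (g (q) (w))) (f (g (q) (w))))) = f(2,) = 2

value = 2


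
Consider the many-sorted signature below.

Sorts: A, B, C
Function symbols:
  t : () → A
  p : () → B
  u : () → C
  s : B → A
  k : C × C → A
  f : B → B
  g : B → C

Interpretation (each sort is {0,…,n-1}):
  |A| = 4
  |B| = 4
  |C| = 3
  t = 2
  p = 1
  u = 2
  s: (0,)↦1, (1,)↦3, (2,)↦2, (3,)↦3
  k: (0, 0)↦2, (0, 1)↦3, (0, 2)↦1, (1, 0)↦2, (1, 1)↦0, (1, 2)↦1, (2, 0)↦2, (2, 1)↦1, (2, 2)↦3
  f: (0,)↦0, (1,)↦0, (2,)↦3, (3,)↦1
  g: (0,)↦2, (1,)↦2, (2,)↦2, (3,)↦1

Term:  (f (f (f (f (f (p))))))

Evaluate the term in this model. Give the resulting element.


value = 0

  p = 1
  (f (p)) = f(1,) = 0
  (f (f (p))) = f(0,) = 0
  (f (f (f (p)))) = f(0,) = 0
  (f (f (f (f (p))))) = f(0,) = 0
  (f (f (f (f (f (p)))))) = f(0,) = 0


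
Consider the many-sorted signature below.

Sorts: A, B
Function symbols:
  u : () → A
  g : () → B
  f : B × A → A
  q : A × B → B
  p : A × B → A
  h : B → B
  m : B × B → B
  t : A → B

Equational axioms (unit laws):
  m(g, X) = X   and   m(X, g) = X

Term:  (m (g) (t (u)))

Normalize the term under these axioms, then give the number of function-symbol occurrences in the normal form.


1. (m (g) (t (u)))  →  (t (u))
normal form: (t (u))

size = 2


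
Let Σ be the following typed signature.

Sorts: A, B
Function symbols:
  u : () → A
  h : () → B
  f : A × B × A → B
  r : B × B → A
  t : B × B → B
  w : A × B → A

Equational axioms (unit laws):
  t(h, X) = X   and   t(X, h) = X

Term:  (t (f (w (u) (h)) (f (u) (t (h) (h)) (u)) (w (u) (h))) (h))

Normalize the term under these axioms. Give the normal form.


1. (t (f (w (u) (h)) (f (u) (t (h) (h)) (u)) (w (u) (h))) (h))  →  (f (w (u) (h)) (f (u) (t (h) (h)) (u)) (w (u) (h)))
2. (f (w (u) (h)) (f (u) (t (h) (h)) (u)) (w (u) (h)))  →  (f (w (u) (h)) (f (u) (h) (u)) (w (u) (h)))

normal form = (f (w (u) (h)) (f (u) (h) (u)) (w (u) (h)))


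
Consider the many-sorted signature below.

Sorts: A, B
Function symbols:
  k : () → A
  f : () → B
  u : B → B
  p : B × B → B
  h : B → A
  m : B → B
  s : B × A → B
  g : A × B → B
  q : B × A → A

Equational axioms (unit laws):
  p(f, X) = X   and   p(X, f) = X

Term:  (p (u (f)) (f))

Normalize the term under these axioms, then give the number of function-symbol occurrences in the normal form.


size = 2

1. (p (u (f)) (f))  →  (u (f))
normal form: (u (f))


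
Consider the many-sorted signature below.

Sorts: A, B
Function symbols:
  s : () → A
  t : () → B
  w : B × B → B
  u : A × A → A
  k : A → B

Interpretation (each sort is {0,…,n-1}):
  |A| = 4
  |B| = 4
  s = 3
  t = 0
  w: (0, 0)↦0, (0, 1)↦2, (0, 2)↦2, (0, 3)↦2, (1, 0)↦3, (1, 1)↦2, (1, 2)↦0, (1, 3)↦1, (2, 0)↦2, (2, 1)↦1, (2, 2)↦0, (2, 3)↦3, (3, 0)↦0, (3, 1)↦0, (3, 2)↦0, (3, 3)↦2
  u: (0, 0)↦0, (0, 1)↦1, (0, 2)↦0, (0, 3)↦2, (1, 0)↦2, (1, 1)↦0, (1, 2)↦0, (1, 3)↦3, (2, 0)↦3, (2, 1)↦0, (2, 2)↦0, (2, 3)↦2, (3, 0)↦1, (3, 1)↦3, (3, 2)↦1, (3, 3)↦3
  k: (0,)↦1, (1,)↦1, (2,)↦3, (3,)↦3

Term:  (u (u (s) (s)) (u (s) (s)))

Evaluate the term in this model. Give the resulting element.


value = 3

  s = 3
  s = 3
  (u (s) (s)) = u(3, 3) = 3
  s = 3
  s = 3
  (u (s) (s)) = u(3, 3) = 3
  (u (u (s) (s)) (u (s) (s))) = u(3, 3) = 3


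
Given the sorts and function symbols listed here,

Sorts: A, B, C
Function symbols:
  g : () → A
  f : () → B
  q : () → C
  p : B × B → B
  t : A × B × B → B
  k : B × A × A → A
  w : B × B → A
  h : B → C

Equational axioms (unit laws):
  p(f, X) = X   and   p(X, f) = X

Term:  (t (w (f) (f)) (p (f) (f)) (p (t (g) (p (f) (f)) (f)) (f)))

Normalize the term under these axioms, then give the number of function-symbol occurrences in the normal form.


size = 9

1. (t (w (f) (f)) (p (f) (f)) (p (t (g) (p (f) (f)) (f)) (f)))  →  (t (w (f) (f)) (f) (p (t (g) (p (f) (f)) (f)) (f)))
2. (t (w (f) (f)) (f) (p (t (g) (p (f) (f)) (f)) (f)))  →  (t (w (f) (f)) (f) (t (g) (p (f) (f)) (f)))
3. (t (w (f) (f)) (f) (t (g) (p (f) (f)) (f)))  →  (t (w (f) (f)) (f) (t (g) (f) (f)))
normal form: (t (w (f) (f)) (f) (t (g) (f) (f)))


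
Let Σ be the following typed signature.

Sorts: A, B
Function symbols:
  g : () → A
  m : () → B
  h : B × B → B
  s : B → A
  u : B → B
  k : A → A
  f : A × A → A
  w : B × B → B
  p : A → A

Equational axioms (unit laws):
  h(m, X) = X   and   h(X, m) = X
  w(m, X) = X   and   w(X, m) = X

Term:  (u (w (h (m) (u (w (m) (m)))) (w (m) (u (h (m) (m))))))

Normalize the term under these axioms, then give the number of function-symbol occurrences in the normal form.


size = 6

1. (u (w (h (m) (u (w (m) (m)))) (w (m) (u (h (m) (m))))))  →  (u (w (u (w (m) (m))) (w (m) (u (h (m) (m))))))
2. (u (w (u (w (m) (m))) (w (m) (u (h (m) (m))))))  →  (u (w (u (m)) (w (m) (u (h (m) (m))))))
3. (u (w (u (m)) (w (m) (u (h (m) (m))))))  →  (u (w (u (m)) (u (h (m) (m)))))
4. (u (w (u (m)) (u (h (m) (m)))))  →  (u (w (u (m)) (u (m))))
normal form: (u (w (u (m)) (u (m))))


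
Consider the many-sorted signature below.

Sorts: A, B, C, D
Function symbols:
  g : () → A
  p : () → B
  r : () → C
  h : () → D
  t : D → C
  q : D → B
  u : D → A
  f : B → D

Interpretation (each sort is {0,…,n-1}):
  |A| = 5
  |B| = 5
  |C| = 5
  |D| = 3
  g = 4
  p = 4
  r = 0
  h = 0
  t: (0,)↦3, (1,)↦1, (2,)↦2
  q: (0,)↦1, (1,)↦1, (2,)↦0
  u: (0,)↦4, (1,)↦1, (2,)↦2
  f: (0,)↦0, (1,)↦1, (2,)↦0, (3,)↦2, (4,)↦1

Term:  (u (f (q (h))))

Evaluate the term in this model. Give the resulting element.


  h = 0
  (q (h)) = q(0,) = 1
  (f (q (h))) = f(1,) = 1
  (u (f (q (h)))) = u(1,) = 1

value = 1


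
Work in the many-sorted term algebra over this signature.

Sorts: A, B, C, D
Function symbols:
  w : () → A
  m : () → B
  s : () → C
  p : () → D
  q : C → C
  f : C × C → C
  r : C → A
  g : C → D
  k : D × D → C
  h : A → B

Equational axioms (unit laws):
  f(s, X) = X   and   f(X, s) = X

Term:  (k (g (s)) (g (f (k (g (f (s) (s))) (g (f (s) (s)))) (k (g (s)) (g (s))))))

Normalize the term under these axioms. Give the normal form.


1. (k (g (s)) (g (f (k (g (f (s) (s))) (g (f (s) (s)))) (k (g (s)) (g (s))))))  →  (k (g (s)) (g (f (k (g (s)) (g (f (s) (s)))) (k (g (s)) (g (s))))))
2. (k (g (s)) (g (f (k (g (s)) (g (f (s) (s)))) (k (g (s)) (g (s))))))  →  (k (g (s)) (g (f (k (g (s)) (g (s))) (k (g (s)) (g (s))))))

normal form = (k (g (s)) (g (f (k (g (s)) (g (s))) (k (g (s)) (g (s))))))


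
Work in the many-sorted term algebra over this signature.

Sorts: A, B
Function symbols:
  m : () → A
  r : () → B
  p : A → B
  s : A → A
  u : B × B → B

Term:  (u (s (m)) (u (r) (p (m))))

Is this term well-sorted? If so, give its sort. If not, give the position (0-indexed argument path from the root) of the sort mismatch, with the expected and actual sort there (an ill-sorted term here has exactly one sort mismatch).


    (m) : A
  (s (m)) : A
    (r) : B
      (m) : A
    (p (m)) : B
  (u (r) (p (m))) : B
(u (s (m)) (u (r) (p (m)))) : ✗ arg 0 at [0] has sort A, expected B

ill-sorted at position [0]: expected B, got A


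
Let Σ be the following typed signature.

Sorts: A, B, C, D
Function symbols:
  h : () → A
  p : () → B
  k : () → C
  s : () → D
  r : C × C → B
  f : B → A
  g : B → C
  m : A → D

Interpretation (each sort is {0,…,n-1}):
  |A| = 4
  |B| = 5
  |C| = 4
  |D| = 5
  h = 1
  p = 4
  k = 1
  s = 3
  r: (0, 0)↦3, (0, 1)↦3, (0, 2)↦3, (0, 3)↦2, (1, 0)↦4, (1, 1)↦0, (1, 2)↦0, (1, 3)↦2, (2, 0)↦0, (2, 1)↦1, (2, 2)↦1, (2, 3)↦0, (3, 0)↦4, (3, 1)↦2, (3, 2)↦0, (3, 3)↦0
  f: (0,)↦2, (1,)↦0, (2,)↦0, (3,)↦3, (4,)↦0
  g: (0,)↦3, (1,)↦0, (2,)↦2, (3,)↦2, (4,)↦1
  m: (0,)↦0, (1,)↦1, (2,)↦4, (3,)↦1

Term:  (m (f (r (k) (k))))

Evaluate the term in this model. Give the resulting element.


value = 4

  k = 1
  k = 1
  (r (k) (k)) = r(1, 1) = 0
  (f (r (k) (k))) = f(0,) = 2
  (m (f (r (k) (k)))) = m(2,) = 4


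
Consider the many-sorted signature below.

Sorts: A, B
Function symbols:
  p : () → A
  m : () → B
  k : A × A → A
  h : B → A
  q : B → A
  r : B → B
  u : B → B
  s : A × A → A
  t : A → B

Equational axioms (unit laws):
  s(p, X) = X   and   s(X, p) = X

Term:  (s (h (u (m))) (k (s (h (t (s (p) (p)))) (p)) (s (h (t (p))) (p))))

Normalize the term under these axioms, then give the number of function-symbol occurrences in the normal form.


size = 11

1. (s (h (u (m))) (k (s (h (t (s (p) (p)))) (p)) (s (h (t (p))) (p))))  →  (s (h (u (m))) (k (h (t (s (p) (p)))) (s (h (t (p))) (p))))
2. (s (h (u (m))) (k (h (t (s (p) (p)))) (s (h (t (p))) (p))))  →  (s (h (u (m))) (k (h (t (p))) (s (h (t (p))) (p))))
3. (s (h (u (m))) (k (h (t (p))) (s (h (t (p))) (p))))  →  (s (h (u (m))) (k (h (t (p))) (h (t (p)))))
normal form: (s (h (u (m))) (k (h (t (p))) (h (t (p)))))


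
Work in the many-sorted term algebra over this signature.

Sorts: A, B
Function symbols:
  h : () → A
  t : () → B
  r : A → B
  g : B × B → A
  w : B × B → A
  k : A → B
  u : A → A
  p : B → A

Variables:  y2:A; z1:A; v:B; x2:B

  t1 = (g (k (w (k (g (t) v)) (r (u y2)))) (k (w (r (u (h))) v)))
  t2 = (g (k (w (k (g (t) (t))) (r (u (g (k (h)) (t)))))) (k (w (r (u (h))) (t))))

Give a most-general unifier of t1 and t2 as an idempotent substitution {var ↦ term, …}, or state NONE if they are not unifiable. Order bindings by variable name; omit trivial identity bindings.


{v ↦ (t), y2 ↦ (g (k (h)) (t))}


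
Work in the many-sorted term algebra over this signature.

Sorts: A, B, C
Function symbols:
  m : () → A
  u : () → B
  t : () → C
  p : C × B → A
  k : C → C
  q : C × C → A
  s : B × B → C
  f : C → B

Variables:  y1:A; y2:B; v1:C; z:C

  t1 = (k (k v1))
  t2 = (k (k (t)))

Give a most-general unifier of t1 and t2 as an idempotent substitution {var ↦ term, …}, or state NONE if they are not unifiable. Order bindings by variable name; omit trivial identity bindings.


{v1 ↦ (t)}


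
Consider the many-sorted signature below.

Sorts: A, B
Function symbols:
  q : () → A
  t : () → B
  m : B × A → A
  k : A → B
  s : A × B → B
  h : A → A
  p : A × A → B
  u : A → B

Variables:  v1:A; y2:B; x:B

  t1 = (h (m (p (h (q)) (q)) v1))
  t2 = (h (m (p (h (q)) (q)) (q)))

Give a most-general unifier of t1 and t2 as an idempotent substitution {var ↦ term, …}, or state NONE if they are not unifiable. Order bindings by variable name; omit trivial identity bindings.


{v1 ↦ (q)}


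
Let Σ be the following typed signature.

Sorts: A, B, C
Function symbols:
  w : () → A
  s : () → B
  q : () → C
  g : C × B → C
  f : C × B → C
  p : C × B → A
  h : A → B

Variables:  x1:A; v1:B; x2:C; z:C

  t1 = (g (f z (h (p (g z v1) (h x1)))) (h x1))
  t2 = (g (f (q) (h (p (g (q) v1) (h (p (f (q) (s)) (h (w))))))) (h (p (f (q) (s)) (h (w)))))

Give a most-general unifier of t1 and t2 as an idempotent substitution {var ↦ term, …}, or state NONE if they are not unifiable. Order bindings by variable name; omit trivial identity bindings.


{x1 ↦ (p (f (q) (s)) (h (w))), z ↦ (q)}


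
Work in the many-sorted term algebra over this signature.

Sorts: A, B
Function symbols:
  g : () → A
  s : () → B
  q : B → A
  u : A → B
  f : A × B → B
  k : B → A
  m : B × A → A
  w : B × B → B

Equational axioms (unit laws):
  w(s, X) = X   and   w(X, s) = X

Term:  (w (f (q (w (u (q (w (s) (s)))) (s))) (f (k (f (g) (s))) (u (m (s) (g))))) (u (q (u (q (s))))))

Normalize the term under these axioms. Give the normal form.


1. (w (f (q (w (u (q (w (s) (s)))) (s))) (f (k (f (g) (s))) (u (m (s) (g))))) (u (q (u (q (s))))))  →  (w (f (q (u (q (w (s) (s))))) (f (k (f (g) (s))) (u (m (s) (g))))) (u (q (u (q (s))))))
2. (w (f (q (u (q (w (s) (s))))) (f (k (f (g) (s))) (u (m (s) (g))))) (u (q (u (q (s))))))  →  (w (f (q (u (q (s)))) (f (k (f (g) (s))) (u (m (s) (g))))) (u (q (u (q (s))))))

normal form = (w (f (q (u (q (s)))) (f (k (f (g) (s))) (u (m (s) (g))))) (u (q (u (q (s))))))


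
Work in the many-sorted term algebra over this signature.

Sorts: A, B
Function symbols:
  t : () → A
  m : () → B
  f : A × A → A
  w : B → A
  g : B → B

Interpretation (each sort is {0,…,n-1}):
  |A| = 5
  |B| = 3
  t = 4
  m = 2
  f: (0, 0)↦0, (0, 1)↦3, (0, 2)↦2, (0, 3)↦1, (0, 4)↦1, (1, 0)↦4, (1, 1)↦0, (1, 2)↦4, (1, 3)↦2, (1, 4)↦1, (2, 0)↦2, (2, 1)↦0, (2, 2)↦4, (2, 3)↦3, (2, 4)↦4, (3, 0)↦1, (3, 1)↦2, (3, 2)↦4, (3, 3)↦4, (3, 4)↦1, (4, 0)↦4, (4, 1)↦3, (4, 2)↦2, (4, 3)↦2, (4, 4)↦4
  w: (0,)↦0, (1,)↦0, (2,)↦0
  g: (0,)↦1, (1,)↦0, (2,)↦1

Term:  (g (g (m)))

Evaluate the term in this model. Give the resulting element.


  m = 2
  (g (m)) = g(2,) = 1
  (g (g (m))) = g(1,) = 0

value = 0


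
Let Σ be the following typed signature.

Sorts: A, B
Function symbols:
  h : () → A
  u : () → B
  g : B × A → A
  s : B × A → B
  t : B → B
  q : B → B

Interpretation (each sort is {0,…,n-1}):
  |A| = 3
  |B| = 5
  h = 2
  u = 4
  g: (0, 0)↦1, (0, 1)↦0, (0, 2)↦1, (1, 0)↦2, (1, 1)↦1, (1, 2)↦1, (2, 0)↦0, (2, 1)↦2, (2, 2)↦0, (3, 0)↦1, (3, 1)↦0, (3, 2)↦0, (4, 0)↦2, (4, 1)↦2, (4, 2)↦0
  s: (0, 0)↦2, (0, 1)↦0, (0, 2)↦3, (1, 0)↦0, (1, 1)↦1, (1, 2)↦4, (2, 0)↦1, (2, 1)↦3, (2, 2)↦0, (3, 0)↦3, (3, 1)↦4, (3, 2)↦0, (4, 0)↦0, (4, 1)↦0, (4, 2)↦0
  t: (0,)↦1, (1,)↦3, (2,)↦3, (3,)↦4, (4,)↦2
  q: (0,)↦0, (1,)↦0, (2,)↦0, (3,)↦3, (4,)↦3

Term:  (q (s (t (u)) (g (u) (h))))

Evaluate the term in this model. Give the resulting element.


  u = 4
  (t (u)) = t(4,) = 2
  u = 4
  h = 2
  (g (u) (h)) = g(4, 2) = 0
  (s (t (u)) (g (u) (h))) = s(2, 0) = 1
  (q (s (t (u)) (g (u) (h)))) = q(1,) = 0

value = 0


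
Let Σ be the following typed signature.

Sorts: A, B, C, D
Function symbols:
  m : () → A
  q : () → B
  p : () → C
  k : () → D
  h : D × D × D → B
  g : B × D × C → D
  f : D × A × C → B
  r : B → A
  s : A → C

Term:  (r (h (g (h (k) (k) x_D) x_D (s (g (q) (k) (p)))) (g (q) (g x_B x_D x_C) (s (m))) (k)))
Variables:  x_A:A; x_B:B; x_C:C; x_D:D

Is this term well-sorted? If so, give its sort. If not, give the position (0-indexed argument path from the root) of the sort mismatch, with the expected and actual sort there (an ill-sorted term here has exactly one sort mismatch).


        (k) : D
        (k) : D
        x_D : D
      (h (k) (k) x_D) : B
      x_D : D
          (q) : B
          (k) : D
          (p) : C
        (g (q) (k) (p)) : D
      (s (g (q) (k) (p))) : ✗ arg 0 at [0, 0, 2, 0] has sort D, expected A
      (q) : B
        x_B : B
        x_D : D
        x_C : C
      (g x_B x_D x_C) : D
        (m) : A
      (s (m)) : C
    (g (q) (g x_B x_D x_C) (s (m))) : D
    (k) : D

ill-sorted at position [0, 0, 2, 0]: expected A, got D


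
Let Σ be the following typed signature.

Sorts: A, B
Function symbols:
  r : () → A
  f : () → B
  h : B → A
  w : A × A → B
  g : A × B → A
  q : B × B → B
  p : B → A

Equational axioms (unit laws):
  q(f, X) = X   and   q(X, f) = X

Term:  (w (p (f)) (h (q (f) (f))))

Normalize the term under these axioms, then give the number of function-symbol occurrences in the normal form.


size = 5

1. (w (p (f)) (h (q (f) (f))))  →  (w (p (f)) (h (f)))
normal form: (w (p (f)) (h (f)))
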